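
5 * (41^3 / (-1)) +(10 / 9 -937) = -3109868 / 9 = -345540.89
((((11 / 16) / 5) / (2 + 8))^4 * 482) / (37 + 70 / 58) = 102325949 / 226918400000000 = 0.00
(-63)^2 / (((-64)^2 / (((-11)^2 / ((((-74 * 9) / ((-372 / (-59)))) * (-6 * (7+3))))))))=1654191 / 89415680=0.02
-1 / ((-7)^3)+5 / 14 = 247 / 686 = 0.36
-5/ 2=-2.50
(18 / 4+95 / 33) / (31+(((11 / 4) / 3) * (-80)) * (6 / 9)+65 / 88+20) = 2.59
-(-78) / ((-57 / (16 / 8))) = -52 / 19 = -2.74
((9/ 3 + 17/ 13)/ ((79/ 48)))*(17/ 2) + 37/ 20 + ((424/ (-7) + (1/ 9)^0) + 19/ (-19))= -5244247/ 143780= -36.47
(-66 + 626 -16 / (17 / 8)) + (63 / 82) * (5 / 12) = 3082361 / 5576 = 552.79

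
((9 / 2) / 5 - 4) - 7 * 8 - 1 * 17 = -761 / 10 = -76.10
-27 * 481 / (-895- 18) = 12987 / 913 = 14.22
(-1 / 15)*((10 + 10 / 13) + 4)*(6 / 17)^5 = -0.01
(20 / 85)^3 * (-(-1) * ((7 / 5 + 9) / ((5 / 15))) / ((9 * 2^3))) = 416 / 73695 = 0.01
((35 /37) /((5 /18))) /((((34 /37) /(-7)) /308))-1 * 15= -136083 /17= -8004.88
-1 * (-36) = 36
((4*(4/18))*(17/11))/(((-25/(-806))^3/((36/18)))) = 142420999552/1546875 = 92070.14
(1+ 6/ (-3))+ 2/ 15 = -13/ 15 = -0.87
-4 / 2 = -2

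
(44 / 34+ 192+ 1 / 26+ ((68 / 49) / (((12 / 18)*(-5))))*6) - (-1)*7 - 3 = 21098641 / 108290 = 194.83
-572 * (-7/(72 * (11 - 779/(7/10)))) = -7007/138834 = -0.05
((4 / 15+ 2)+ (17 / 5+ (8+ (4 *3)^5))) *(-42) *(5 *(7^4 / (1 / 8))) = -1003763788720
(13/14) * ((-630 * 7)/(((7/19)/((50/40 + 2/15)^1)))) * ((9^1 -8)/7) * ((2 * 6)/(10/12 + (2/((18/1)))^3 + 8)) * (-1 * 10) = 2690141220/90167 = 29835.10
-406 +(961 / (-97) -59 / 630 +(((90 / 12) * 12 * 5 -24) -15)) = -305603 / 61110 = -5.00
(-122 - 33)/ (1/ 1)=-155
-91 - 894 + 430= -555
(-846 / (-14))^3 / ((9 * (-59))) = -8409663 / 20237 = -415.56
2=2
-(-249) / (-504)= -0.49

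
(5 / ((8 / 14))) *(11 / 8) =385 / 32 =12.03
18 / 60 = 3 / 10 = 0.30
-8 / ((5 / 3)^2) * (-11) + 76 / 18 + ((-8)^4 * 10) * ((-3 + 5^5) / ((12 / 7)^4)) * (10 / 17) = 299838115934 / 34425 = 8709894.44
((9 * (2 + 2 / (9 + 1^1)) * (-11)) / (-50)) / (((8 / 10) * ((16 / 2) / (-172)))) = -46827 / 400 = -117.07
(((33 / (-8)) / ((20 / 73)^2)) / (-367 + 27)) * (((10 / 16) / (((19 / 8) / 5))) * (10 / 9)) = 58619 / 248064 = 0.24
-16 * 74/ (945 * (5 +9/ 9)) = -592/ 2835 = -0.21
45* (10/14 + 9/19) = 7110/133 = 53.46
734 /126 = 367 /63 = 5.83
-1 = -1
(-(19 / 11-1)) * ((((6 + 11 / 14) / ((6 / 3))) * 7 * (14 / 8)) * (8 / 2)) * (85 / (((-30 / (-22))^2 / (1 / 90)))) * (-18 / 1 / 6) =24871 / 135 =184.23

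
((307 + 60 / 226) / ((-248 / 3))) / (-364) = 104163 / 10200736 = 0.01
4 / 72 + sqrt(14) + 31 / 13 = 571 / 234 + sqrt(14) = 6.18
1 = 1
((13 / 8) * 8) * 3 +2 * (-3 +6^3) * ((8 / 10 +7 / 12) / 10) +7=10493 / 100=104.93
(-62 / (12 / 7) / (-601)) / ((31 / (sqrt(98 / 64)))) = 49 * sqrt(2) / 28848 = 0.00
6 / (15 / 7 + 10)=42 / 85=0.49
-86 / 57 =-1.51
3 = 3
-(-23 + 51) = -28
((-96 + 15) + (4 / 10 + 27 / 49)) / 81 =-0.99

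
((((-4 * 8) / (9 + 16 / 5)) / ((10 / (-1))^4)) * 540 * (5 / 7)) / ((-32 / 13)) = 351 / 8540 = 0.04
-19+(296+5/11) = 3052/11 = 277.45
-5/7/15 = -0.05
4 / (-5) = -4 / 5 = -0.80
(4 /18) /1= 2 /9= 0.22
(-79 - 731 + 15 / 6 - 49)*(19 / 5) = -32547 / 10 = -3254.70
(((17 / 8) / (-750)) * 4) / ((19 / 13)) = -221 / 28500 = -0.01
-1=-1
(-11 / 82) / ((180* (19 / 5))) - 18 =-1009595 / 56088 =-18.00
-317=-317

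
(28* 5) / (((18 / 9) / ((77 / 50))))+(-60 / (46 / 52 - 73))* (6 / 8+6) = 14177 / 125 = 113.42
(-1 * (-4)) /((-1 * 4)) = -1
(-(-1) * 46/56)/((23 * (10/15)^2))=9/112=0.08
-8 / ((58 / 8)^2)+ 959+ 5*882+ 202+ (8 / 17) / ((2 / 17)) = 5574.85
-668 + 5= -663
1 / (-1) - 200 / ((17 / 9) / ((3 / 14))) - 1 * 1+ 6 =-2224 / 119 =-18.69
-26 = -26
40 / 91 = 0.44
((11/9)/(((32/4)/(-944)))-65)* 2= -3766/9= -418.44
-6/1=-6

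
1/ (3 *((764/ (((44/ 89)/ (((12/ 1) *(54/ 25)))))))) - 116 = -3833342221/ 33046056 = -116.00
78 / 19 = 4.11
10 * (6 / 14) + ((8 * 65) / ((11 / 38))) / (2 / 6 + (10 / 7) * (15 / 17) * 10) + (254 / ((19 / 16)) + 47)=2730207181 / 6757597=404.02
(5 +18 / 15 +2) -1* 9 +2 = 6 / 5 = 1.20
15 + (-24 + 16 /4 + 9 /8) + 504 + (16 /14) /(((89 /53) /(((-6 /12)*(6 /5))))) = 12452939 /24920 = 499.72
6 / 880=3 / 440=0.01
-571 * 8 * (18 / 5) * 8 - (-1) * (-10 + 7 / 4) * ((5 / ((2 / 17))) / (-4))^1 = -21035319 / 160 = -131470.74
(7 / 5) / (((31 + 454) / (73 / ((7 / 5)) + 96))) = 1037 / 2425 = 0.43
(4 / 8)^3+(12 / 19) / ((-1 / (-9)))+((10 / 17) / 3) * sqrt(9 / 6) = 5 * sqrt(6) / 51+883 / 152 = 6.05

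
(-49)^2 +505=2906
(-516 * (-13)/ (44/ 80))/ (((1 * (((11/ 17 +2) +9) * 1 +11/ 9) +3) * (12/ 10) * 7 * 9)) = 475150/ 46739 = 10.17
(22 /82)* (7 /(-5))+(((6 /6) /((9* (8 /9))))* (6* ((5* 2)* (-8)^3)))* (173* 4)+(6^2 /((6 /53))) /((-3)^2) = -1634205701 /615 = -2657245.04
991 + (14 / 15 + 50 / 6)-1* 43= 14359 / 15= 957.27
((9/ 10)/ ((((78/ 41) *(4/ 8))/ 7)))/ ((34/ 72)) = 15498/ 1105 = 14.03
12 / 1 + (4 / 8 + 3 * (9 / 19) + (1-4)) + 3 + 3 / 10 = 1351 / 95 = 14.22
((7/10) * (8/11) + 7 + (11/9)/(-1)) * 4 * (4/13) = 49792/6435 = 7.74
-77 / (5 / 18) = -1386 / 5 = -277.20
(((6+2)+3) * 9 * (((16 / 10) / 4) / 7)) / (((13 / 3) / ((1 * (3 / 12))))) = 297 / 910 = 0.33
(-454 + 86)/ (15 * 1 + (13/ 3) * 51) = -92/ 59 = -1.56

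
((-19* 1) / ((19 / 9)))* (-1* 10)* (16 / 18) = 80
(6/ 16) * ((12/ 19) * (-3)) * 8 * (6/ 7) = -4.87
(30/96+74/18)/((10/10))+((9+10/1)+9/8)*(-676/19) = -1946945/2736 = -711.60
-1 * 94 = -94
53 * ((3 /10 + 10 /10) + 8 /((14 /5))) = 15423 /70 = 220.33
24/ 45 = 8/ 15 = 0.53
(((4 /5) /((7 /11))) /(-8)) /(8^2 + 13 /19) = -209 /86030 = -0.00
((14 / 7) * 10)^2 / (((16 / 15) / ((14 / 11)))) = 5250 / 11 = 477.27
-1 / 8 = -0.12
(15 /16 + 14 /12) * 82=4141 /24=172.54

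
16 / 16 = 1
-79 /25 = -3.16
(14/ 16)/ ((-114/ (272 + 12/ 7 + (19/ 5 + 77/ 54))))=-527197/ 246240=-2.14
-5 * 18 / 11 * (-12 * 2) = 2160 / 11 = 196.36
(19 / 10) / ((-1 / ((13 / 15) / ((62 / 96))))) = -2.55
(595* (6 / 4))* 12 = 10710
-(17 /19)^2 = -289 /361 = -0.80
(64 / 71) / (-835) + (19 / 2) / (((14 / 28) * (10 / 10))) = 1126351 / 59285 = 19.00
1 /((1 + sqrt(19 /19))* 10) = 1 /20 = 0.05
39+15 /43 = 1692 /43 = 39.35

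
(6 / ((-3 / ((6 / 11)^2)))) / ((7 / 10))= -720 / 847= -0.85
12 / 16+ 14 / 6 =37 / 12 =3.08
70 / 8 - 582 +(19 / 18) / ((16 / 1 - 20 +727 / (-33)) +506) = -108956063 / 190068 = -573.25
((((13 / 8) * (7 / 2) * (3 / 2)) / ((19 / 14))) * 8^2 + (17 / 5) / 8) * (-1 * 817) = -329039.22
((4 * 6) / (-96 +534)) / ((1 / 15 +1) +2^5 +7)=60 / 43873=0.00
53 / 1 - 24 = 29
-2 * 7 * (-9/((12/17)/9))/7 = 459/2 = 229.50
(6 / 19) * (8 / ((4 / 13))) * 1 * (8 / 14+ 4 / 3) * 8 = 16640 / 133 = 125.11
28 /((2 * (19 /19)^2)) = 14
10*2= 20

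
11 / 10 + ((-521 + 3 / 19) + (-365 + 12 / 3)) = -167341 / 190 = -880.74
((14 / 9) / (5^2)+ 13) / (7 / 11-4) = -32329 / 8325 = -3.88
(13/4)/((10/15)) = 39/8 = 4.88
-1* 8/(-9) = 8/9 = 0.89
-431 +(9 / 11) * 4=-4705 / 11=-427.73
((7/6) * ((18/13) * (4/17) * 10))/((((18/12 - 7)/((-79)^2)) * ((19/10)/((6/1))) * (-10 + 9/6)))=1258185600/785213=1602.35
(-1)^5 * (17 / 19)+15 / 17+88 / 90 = 14032 / 14535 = 0.97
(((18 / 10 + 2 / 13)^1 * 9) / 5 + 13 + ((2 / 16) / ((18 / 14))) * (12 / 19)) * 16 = 4913816 / 18525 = 265.25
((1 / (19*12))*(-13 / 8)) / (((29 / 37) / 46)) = -11063 / 26448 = -0.42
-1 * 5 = -5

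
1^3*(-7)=-7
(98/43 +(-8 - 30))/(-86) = 768/1849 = 0.42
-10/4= -5/2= -2.50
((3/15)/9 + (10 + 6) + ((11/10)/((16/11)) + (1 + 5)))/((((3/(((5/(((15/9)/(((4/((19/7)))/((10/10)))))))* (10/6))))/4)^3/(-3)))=-36002377600/555579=-64801.55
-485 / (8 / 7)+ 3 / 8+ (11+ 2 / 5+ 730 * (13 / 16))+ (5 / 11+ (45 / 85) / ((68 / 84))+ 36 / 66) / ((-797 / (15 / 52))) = 21621978009 / 119773160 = 180.52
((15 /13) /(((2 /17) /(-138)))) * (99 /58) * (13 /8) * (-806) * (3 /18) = 233995905 /464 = 504301.52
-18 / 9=-2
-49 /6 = -8.17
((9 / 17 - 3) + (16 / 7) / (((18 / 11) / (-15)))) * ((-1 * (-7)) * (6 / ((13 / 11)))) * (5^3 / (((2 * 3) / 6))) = -22995500 / 221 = -104052.04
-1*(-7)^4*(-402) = 965202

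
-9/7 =-1.29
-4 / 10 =-2 / 5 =-0.40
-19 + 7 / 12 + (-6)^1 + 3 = -257 / 12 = -21.42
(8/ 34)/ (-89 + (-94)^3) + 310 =4377646706/ 14121441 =310.00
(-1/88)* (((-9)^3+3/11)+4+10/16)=63721/7744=8.23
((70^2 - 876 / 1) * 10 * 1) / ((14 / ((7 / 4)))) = 5030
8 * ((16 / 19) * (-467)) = -59776 / 19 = -3146.11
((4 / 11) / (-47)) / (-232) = 1 / 29986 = 0.00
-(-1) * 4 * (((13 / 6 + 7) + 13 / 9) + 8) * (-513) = -38190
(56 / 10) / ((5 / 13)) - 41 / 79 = 27731 / 1975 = 14.04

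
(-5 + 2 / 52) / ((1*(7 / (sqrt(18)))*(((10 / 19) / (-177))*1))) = 1301481*sqrt(2) / 1820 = 1011.30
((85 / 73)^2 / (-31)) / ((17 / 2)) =-850 / 165199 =-0.01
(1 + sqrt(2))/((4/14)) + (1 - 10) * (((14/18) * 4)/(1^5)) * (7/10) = -161/10 + 7 * sqrt(2)/2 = -11.15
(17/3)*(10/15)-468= -4178/9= -464.22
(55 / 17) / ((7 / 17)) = 55 / 7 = 7.86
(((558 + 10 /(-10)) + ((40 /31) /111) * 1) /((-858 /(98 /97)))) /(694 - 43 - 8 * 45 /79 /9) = -7419456667 /7358408022537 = -0.00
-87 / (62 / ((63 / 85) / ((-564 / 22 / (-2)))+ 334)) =-116106807 / 247690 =-468.76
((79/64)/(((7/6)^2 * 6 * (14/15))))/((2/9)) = 31995/43904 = 0.73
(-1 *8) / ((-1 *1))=8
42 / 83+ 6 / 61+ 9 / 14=88407 / 70882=1.25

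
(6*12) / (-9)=-8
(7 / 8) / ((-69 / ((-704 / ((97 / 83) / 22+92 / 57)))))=21371504 / 3990983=5.35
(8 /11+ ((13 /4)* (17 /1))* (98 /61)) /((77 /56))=480380 /7381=65.08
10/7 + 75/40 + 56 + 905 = 54001/56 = 964.30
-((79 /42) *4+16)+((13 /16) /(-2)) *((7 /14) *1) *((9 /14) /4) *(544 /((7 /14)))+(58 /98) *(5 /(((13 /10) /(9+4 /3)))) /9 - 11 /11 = -7901653 /137592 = -57.43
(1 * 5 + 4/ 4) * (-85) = -510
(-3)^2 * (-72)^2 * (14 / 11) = 653184 / 11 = 59380.36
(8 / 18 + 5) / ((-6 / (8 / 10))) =-98 / 135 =-0.73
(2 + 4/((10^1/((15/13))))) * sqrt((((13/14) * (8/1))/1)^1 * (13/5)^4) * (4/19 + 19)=60736 * sqrt(91)/665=871.25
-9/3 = -3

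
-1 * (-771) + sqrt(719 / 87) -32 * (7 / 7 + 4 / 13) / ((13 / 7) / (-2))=sqrt(62553) / 87 + 137915 / 169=818.94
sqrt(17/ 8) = sqrt(34)/ 4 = 1.46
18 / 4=9 / 2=4.50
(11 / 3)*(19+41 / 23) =5258 / 69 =76.20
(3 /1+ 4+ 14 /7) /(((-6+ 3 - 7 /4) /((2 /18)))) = -4 /19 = -0.21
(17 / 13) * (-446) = -583.23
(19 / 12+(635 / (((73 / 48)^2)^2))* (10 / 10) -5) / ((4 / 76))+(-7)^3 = 629543078785 / 340778892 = 1847.37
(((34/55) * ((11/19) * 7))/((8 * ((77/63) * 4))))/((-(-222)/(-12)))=-1071/309320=-0.00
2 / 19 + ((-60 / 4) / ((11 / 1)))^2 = 4517 / 2299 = 1.96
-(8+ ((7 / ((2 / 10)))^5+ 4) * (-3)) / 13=12120433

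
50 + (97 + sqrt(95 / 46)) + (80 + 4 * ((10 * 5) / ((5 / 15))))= sqrt(4370) / 46 + 827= 828.44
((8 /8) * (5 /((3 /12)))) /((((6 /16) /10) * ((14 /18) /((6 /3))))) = 9600 /7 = 1371.43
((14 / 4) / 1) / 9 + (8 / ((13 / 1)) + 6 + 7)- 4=10.00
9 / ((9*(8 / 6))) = 3 / 4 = 0.75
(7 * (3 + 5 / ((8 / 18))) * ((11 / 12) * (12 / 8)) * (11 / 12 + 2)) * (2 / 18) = 51205 / 1152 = 44.45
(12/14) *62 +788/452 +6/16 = 349693/6328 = 55.26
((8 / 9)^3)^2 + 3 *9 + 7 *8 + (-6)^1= 41183101 / 531441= 77.49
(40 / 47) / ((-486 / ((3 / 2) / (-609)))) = 10 / 2318463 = 0.00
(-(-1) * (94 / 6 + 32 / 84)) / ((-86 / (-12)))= 2.24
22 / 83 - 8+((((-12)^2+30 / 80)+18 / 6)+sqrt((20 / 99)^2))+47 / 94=9225527 / 65736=140.34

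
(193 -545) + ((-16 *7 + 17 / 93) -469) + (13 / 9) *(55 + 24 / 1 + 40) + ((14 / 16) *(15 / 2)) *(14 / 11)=-18477247 / 24552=-752.58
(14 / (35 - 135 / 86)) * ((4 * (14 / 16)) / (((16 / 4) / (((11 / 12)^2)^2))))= 30848587 / 119232000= 0.26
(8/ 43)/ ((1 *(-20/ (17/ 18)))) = -17/ 1935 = -0.01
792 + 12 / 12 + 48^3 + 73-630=110828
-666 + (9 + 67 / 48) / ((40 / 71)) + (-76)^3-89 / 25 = -4220420231 / 9600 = -439627.11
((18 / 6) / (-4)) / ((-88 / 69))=207 / 352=0.59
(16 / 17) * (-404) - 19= -6787 / 17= -399.24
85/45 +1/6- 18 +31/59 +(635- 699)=-84343/1062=-79.42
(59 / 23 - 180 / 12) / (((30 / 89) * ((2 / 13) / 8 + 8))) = -661804 / 143865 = -4.60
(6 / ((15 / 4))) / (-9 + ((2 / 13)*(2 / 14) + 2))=-728 / 3175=-0.23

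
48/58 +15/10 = 135/58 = 2.33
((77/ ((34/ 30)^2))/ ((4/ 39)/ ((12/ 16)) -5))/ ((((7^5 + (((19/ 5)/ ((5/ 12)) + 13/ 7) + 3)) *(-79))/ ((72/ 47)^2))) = 0.00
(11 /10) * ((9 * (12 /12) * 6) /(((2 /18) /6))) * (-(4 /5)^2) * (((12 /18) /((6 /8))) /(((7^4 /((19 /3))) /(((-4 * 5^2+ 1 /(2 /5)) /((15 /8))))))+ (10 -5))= -3005459424 /300125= -10014.03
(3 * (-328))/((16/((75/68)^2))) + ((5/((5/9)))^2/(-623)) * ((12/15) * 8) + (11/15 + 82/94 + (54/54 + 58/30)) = -288824950381/4061860320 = -71.11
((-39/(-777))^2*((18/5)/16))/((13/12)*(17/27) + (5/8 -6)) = -123201/1019966605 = -0.00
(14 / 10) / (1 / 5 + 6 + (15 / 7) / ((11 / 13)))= 539 / 3362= 0.16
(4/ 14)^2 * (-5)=-20/ 49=-0.41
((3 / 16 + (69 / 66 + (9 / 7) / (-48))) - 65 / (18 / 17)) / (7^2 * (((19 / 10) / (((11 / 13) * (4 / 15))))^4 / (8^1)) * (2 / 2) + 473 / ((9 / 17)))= -1819001417728 / 957703501042463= -0.00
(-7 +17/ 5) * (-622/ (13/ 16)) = 179136/ 65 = 2755.94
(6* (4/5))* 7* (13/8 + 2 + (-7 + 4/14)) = -519/5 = -103.80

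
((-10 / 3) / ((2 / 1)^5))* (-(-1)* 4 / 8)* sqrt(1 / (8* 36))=-0.00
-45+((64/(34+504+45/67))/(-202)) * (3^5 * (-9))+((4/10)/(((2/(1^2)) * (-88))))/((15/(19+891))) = -9590835691/218711460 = -43.85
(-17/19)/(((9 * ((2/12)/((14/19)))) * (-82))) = 238/44403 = 0.01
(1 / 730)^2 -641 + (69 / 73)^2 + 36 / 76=-6476347081 / 10125100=-639.63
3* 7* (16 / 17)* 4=1344 / 17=79.06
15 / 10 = 3 / 2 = 1.50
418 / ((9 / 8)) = 3344 / 9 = 371.56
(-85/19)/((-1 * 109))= 85/2071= 0.04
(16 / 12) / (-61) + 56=55.98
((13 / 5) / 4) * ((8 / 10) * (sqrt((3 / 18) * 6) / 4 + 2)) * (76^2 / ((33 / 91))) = 5124756 / 275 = 18635.48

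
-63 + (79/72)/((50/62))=-110951/1800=-61.64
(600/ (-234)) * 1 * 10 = -1000/ 39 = -25.64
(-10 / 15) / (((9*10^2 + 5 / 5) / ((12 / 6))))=-4 / 2703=-0.00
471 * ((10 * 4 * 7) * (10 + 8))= 2373840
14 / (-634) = -7 / 317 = -0.02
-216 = -216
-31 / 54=-0.57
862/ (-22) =-431/ 11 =-39.18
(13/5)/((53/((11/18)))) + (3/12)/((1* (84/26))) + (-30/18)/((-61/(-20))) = -3577321/8147160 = -0.44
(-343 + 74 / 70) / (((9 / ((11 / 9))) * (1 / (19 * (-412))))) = 1030540544 / 2835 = 363506.36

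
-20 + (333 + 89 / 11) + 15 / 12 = 14183 / 44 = 322.34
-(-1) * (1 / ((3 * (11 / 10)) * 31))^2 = 100 / 1046529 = 0.00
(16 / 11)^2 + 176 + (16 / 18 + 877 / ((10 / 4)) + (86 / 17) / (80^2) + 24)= 32808316907 / 59241600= 553.81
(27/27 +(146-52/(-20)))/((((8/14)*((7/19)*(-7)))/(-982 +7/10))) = 34865589/350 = 99615.97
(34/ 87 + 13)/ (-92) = -1165/ 8004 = -0.15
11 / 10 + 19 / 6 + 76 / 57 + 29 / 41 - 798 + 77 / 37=-5989204 / 7585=-789.61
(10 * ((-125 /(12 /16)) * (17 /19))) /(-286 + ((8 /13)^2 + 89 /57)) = 14365000 /2736349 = 5.25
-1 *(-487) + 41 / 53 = 25852 / 53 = 487.77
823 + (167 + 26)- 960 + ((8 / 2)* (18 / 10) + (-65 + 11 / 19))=-116 / 95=-1.22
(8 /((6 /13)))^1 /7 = 52 /21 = 2.48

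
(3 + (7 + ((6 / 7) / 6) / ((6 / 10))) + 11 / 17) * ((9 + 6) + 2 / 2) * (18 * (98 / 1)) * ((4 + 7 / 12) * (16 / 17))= 1325273.91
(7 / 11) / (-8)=-7 / 88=-0.08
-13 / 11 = -1.18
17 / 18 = 0.94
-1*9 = -9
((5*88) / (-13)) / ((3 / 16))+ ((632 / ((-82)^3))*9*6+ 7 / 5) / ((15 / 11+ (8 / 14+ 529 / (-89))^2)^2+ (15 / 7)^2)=-40604435986019336261825357 / 224941163037323460175695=-180.51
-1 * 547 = -547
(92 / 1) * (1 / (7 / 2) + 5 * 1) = 486.29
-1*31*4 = -124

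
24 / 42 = 4 / 7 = 0.57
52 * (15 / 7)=111.43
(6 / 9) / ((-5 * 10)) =-1 / 75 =-0.01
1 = 1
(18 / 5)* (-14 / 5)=-252 / 25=-10.08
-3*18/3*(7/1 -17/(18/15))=129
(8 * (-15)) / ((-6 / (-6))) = -120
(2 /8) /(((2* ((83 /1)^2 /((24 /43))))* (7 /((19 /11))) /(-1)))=-57 /22809479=-0.00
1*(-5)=-5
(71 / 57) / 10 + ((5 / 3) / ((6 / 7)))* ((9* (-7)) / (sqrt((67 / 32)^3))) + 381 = 217241 / 570 - 15680* sqrt(134) / 4489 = 340.69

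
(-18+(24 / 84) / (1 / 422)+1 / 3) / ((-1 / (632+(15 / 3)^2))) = -473259 / 7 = -67608.43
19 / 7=2.71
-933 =-933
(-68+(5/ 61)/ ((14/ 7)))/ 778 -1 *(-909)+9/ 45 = 431446681/ 474580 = 909.11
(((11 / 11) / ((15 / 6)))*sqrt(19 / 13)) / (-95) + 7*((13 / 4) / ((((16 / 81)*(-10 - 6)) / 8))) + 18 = -5067 / 128 - 2*sqrt(247) / 6175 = -39.59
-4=-4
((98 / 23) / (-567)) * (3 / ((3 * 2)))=-7 / 1863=-0.00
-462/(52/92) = -10626/13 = -817.38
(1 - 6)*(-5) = 25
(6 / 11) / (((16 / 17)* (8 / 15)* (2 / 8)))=765 / 176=4.35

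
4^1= 4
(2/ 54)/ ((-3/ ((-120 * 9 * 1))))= 40/ 3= 13.33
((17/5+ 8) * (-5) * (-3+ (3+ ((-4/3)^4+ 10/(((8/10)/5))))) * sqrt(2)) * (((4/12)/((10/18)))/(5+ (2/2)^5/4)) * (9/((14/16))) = -3233648 * sqrt(2)/735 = -6221.86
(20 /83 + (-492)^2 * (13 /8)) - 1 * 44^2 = 32487714 /83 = 391418.24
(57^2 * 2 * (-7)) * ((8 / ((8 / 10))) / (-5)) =90972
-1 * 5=-5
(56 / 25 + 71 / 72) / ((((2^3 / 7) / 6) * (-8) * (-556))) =40649 / 10675200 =0.00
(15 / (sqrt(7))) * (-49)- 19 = -105 * sqrt(7)- 19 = -296.80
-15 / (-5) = 3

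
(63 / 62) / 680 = 63 / 42160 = 0.00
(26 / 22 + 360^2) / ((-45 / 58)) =-82685554 / 495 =-167041.52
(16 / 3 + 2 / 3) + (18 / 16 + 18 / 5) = 429 / 40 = 10.72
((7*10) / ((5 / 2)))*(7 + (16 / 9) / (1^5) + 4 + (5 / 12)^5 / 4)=89048435 / 248832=357.87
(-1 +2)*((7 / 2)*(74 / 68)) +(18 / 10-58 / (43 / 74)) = -1377279 / 14620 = -94.21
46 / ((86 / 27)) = 621 / 43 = 14.44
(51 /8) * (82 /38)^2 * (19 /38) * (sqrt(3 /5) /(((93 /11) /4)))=314347 * sqrt(15) /223820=5.44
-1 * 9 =-9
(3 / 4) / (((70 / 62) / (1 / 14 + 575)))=748743 / 1960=382.01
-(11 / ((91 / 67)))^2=-543169 / 8281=-65.59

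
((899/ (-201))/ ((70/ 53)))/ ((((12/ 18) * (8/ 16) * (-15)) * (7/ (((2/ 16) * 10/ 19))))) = 47647/ 7485240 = 0.01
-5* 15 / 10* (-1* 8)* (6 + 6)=720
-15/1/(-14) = 15/14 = 1.07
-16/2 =-8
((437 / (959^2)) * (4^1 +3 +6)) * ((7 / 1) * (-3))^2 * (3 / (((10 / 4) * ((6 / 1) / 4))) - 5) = -1073709 / 93845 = -11.44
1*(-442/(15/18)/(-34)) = 78/5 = 15.60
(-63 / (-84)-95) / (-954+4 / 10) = 1885 / 19072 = 0.10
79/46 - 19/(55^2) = 238101/139150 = 1.71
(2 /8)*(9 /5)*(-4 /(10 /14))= -63 /25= -2.52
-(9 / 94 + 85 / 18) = -2038 / 423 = -4.82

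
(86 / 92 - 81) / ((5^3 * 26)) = -3683 / 149500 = -0.02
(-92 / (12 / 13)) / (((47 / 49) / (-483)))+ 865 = 2399466 / 47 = 51052.47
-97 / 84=-1.15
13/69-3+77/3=1577/69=22.86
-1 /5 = -0.20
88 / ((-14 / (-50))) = 2200 / 7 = 314.29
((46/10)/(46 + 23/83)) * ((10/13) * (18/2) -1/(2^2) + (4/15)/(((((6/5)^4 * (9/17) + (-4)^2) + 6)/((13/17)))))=816636917/1229524140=0.66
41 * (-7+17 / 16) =-243.44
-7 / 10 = -0.70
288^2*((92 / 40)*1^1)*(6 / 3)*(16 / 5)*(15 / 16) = 5723136 / 5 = 1144627.20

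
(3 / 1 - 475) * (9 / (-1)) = 4248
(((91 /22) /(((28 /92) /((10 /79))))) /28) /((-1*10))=-299 /48664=-0.01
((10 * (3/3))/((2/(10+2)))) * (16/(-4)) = -240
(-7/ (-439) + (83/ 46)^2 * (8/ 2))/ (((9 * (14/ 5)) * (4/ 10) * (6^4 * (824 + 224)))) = 0.00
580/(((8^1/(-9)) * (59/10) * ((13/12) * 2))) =-51.04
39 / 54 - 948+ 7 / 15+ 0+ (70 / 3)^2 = -402.37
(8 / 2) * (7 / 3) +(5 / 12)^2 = 1369 / 144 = 9.51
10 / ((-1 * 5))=-2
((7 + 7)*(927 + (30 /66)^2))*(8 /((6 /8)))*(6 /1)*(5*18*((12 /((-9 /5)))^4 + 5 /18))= 147714480355.56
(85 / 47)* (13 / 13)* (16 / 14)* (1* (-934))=-1930.46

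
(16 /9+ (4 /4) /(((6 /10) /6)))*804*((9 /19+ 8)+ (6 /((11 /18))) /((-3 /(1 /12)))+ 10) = 36021344 /209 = 172350.93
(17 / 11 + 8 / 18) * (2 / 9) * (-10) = -3940 / 891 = -4.42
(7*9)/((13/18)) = 1134/13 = 87.23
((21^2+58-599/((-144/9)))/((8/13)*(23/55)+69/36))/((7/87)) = 1601716545/522284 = 3066.75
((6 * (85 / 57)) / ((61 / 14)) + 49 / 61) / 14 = 473 / 2318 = 0.20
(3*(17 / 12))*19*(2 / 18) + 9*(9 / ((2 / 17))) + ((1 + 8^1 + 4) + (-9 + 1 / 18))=25255 / 36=701.53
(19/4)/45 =19/180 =0.11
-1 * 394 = -394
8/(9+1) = 0.80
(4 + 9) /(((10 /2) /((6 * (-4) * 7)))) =-2184 /5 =-436.80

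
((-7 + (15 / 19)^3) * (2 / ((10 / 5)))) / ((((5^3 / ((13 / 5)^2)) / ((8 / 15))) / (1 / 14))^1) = -30175288 / 2250609375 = -0.01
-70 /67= -1.04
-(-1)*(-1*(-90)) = 90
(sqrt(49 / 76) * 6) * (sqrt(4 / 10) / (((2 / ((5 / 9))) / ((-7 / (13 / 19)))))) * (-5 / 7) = 35 * sqrt(190) / 78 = 6.19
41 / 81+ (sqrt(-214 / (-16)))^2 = 8995 / 648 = 13.88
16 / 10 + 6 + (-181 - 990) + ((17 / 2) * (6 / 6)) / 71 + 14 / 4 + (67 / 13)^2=-67987423 / 59995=-1133.22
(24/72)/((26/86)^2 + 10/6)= 1849/9752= 0.19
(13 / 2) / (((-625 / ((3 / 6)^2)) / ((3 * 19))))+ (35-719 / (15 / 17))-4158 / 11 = -17370223 / 15000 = -1158.01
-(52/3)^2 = -2704/9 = -300.44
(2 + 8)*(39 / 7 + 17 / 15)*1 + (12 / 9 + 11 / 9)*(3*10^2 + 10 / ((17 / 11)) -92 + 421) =603697 / 357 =1691.03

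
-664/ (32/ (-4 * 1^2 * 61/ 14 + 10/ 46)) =229993/ 644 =357.13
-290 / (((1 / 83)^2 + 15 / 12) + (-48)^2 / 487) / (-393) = 3891733880 / 31544414991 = 0.12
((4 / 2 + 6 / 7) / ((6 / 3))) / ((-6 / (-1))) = 5 / 21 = 0.24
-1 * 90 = -90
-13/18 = -0.72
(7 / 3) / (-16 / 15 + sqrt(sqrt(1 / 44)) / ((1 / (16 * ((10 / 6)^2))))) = 4455 / 139506892 + 16875 * 11^(3 / 4) * sqrt(2) / 279013784 + 703125 * sqrt(11) / 279013784 + 29296875 * 11^(1 / 4) * sqrt(2) / 558027568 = 0.14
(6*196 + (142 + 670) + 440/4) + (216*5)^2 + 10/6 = 3505499/3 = 1168499.67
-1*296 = -296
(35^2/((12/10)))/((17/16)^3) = 851.08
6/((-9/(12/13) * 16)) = -1/26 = -0.04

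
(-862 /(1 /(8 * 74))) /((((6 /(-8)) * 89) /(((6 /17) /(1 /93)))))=379666176 /1513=250936.01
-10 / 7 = -1.43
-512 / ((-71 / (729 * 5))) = 1866240 / 71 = 26285.07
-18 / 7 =-2.57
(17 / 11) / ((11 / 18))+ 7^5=2033953 / 121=16809.53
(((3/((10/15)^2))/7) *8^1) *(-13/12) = -117/14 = -8.36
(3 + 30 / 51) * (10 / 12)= 2.99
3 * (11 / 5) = 33 / 5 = 6.60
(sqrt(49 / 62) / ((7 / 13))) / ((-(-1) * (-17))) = -13 * sqrt(62) / 1054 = -0.10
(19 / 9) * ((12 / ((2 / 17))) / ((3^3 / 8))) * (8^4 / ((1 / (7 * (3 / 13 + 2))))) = 4297129984 / 1053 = 4080845.19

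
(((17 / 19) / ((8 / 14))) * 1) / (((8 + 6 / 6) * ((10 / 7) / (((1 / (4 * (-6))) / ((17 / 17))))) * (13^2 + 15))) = -833 / 30205440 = -0.00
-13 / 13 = -1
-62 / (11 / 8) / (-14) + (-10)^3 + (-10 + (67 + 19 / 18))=-1301071 / 1386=-938.72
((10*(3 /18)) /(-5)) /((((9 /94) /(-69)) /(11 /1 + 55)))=47564 /3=15854.67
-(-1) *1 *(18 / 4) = 9 / 2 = 4.50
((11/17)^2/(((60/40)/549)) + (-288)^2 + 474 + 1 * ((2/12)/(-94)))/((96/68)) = 13621777343/230112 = 59196.29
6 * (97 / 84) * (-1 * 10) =-485 / 7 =-69.29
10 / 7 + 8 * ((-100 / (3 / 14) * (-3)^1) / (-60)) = -3890 / 21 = -185.24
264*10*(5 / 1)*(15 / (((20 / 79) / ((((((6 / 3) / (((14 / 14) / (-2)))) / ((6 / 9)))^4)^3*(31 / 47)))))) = 52776305414553600 / 47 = 1122900115203268.09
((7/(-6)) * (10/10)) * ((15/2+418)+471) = -12551/12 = -1045.92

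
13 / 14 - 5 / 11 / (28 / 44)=3 / 14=0.21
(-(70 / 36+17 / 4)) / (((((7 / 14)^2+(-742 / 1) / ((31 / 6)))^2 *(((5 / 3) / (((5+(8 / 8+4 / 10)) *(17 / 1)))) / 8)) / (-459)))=570779753472 / 7900543225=72.25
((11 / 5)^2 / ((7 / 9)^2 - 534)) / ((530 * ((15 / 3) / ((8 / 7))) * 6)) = -6534 / 10018159375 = -0.00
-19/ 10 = -1.90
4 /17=0.24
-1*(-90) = 90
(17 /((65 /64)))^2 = 280.18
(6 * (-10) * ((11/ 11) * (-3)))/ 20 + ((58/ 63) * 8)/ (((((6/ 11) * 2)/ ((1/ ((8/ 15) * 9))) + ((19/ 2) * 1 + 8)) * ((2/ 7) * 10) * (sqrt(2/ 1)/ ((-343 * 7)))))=9 - 3063676 * sqrt(2)/ 22509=-183.49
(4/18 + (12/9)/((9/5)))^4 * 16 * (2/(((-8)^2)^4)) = 28561/17414258688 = 0.00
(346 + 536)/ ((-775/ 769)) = -678258/ 775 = -875.17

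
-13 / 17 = -0.76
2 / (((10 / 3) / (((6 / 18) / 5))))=1 / 25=0.04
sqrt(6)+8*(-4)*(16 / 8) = -64+sqrt(6) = -61.55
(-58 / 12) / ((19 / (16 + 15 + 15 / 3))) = -174 / 19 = -9.16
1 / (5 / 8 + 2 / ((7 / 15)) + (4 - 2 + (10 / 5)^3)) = 56 / 835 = 0.07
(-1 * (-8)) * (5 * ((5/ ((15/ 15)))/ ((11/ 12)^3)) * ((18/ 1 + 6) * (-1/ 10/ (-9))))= 92160/ 1331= 69.24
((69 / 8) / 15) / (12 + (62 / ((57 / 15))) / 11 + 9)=4807 / 187960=0.03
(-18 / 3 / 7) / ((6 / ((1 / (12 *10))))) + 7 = 5879 / 840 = 7.00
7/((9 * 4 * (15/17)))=0.22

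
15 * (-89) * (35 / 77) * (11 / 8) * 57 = -380475 / 8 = -47559.38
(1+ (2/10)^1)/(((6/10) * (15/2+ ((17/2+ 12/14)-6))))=0.18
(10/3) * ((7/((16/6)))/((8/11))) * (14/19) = 2695/304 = 8.87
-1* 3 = -3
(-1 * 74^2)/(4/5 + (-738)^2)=-6845/680806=-0.01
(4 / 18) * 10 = 20 / 9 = 2.22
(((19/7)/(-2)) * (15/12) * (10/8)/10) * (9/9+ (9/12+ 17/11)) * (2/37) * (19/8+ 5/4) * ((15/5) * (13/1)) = -15579525/2917376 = -5.34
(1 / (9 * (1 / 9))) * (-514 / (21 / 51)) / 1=-8738 / 7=-1248.29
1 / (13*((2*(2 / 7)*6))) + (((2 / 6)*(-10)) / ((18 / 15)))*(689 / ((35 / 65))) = -23288053 / 6552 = -3554.34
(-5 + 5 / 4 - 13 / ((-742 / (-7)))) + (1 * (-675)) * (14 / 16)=-252067 / 424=-594.50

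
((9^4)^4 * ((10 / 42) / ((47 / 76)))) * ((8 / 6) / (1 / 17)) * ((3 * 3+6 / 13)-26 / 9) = 454583827800831832560 / 4277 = 106285674024042981.66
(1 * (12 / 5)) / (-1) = -12 / 5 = -2.40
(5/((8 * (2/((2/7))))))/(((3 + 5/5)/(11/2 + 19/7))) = 575/3136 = 0.18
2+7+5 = 14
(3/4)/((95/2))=3/190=0.02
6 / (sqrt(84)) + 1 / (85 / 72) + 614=sqrt(21) / 7 + 52262 / 85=615.50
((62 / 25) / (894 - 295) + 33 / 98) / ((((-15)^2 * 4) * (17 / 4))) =500251 / 5613378750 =0.00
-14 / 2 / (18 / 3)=-7 / 6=-1.17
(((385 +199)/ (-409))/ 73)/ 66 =-4/ 13497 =-0.00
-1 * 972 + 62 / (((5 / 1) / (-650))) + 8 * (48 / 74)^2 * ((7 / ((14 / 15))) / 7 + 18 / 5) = -432014872 / 47915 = -9016.28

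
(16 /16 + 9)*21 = 210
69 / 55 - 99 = -5376 / 55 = -97.75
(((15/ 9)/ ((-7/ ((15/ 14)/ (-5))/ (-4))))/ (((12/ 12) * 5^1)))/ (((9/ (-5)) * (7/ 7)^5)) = 0.02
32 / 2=16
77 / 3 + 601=1880 / 3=626.67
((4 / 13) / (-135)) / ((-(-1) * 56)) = -1 / 24570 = -0.00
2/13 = 0.15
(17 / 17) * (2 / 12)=1 / 6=0.17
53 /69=0.77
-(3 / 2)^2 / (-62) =9 / 248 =0.04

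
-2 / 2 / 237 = -1 / 237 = -0.00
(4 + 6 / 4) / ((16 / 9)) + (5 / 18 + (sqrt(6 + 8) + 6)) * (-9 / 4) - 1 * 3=-449 / 32 - 9 * sqrt(14) / 4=-22.45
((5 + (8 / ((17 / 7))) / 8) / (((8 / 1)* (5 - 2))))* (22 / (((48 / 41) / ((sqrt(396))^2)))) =114103 / 68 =1677.99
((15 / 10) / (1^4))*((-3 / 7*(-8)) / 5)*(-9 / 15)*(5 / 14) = -0.22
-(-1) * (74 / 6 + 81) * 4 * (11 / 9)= 12320 / 27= 456.30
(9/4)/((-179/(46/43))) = -207/15394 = -0.01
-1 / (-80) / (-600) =-0.00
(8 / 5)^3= 512 / 125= 4.10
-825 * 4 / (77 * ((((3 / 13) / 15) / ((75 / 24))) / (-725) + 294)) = -176718750 / 1212290597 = -0.15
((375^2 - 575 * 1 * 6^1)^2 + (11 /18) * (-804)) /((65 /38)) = 2145135735238 /195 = 11000696078.14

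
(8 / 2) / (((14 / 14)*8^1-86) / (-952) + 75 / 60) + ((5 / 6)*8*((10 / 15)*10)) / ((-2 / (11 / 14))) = -14.46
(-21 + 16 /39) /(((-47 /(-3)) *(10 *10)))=-803 /61100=-0.01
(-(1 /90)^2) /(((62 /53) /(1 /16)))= -53 /8035200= -0.00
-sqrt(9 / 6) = -sqrt(6) / 2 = -1.22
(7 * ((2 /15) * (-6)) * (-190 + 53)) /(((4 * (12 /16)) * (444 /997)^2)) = 953254631 /739260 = 1289.47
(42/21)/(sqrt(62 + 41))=2* sqrt(103)/103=0.20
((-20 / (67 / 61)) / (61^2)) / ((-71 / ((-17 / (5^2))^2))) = 1156 / 36272125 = 0.00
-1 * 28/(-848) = 7/212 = 0.03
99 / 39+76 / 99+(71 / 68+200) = 17883917 / 87516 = 204.35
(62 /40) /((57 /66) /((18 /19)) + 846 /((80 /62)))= 3069 /1299992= 0.00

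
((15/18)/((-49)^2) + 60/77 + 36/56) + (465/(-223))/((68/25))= 787944667/1201489212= 0.66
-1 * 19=-19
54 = 54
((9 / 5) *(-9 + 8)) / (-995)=9 / 4975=0.00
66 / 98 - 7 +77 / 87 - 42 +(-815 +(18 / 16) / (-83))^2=1248389580279815 / 1879539648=664199.65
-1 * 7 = -7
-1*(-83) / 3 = 83 / 3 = 27.67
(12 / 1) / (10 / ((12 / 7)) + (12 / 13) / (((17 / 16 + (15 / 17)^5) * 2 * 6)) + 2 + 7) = 33965164584 / 42121023605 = 0.81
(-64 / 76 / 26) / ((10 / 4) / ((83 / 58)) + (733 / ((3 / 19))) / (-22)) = 43824 / 283153637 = 0.00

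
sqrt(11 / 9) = sqrt(11) / 3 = 1.11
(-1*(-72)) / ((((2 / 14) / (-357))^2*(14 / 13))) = 417522924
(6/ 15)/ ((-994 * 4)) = -1/ 9940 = -0.00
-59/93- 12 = -12.63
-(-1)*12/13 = 12/13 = 0.92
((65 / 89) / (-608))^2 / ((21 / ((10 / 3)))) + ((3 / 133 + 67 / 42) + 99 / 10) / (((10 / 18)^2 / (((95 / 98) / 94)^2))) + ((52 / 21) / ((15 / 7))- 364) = -295835357493521213197 / 815331743553815040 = -362.84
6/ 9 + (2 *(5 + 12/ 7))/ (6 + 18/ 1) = 103/ 84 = 1.23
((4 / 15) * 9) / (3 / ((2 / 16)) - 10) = 6 / 35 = 0.17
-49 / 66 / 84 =-7 / 792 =-0.01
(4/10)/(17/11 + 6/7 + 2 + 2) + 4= 4.06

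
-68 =-68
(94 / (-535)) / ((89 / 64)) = -6016 / 47615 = -0.13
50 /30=5 /3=1.67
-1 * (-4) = 4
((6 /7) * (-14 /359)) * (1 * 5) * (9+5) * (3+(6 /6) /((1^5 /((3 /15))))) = -2688 /359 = -7.49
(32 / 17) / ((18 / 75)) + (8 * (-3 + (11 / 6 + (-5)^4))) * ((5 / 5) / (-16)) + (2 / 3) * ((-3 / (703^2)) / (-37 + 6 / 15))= -1870032986539 / 6149936796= -304.07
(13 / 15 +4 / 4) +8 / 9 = 124 / 45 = 2.76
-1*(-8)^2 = -64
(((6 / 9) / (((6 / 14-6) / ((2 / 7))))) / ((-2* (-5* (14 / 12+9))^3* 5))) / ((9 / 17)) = -0.00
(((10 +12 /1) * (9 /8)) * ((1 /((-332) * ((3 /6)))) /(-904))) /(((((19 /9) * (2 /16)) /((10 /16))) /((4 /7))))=4455 /19958512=0.00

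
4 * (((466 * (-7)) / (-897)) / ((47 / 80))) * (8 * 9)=25052160 / 14053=1782.69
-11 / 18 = -0.61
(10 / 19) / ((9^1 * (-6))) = -5 / 513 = -0.01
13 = 13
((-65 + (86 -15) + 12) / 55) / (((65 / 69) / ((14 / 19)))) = 17388 / 67925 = 0.26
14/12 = 1.17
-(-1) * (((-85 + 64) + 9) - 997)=-1009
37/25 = 1.48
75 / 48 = 25 / 16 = 1.56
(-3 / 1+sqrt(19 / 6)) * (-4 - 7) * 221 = 7293 - 2431 * sqrt(114) / 6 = 2967.00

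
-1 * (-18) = 18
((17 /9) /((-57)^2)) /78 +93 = 212114231 /2280798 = 93.00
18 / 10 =9 / 5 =1.80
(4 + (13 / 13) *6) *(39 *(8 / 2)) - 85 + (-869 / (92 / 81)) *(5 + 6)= -638579 / 92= -6941.08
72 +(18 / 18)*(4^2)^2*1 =328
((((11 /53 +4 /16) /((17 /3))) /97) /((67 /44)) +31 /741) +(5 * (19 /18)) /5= 294677311 /268391682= 1.10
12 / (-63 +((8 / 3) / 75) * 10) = -540 / 2819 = -0.19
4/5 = 0.80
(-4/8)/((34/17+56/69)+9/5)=-345/3182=-0.11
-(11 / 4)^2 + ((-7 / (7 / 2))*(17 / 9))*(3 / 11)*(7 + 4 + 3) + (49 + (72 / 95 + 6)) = 1693961 / 50160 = 33.77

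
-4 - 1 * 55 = -59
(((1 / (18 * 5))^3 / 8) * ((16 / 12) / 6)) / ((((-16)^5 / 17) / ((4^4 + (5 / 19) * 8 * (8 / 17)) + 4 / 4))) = -9259 / 58095304704000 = -0.00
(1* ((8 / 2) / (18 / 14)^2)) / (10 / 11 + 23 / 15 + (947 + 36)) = 5390 / 2195073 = 0.00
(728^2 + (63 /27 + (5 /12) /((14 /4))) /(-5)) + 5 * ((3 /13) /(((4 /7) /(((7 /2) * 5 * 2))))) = 530054.18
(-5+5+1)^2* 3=3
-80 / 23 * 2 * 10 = -1600 / 23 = -69.57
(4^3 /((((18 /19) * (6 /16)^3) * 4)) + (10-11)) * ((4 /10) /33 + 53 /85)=138326923 /681615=202.94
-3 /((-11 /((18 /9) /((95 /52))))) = 312 /1045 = 0.30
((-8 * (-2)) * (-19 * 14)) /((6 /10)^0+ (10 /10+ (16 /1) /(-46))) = -2576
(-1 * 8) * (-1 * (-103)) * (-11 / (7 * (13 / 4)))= 36256 / 91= 398.42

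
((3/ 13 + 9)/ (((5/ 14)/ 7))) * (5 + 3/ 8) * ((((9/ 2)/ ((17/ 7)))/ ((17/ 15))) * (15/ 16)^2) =1344002625/ 961792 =1397.39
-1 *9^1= -9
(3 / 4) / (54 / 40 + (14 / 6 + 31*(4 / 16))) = 45 / 686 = 0.07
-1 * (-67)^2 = -4489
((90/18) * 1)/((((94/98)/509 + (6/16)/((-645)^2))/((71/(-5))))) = -1964537723400/52166741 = -37658.82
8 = 8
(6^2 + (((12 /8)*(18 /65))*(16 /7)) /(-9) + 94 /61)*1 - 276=-6621358 /27755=-238.56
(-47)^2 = 2209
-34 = -34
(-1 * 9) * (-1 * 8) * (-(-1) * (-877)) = -63144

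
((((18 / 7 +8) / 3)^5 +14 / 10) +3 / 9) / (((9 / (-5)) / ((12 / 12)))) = -11130428662 / 36756909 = -302.81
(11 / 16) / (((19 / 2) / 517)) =5687 / 152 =37.41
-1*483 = -483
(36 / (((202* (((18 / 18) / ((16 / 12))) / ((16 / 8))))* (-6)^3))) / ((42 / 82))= -82 / 19089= -0.00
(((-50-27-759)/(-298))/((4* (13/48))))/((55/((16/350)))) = 3648/1694875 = 0.00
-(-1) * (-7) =-7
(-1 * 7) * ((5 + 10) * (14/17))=-1470/17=-86.47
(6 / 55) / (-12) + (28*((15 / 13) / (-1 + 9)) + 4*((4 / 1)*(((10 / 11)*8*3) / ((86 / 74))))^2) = 328092900659 / 14542385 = 22561.15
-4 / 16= -1 / 4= -0.25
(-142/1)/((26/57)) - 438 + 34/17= -9715/13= -747.31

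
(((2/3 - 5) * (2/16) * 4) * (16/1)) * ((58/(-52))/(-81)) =-116/243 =-0.48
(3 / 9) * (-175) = -175 / 3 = -58.33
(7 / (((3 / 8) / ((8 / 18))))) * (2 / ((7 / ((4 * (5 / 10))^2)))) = 256 / 27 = 9.48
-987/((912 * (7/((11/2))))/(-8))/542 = 517/41192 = 0.01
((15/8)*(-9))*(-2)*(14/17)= 27.79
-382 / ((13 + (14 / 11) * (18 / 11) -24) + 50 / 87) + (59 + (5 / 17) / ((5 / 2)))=156624453 / 1492991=104.91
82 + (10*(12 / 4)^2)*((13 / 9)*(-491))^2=407427628 / 9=45269736.44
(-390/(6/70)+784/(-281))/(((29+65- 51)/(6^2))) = -46056024/12083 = -3811.64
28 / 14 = 2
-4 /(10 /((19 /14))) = -19 /35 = -0.54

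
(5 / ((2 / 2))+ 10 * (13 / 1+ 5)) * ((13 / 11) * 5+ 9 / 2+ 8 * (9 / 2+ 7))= 416805 / 22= 18945.68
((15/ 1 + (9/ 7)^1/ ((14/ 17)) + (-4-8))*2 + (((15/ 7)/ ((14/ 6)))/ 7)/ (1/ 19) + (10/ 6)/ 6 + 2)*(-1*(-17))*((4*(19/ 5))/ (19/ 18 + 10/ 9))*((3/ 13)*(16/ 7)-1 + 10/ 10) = 354628160/ 405769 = 873.97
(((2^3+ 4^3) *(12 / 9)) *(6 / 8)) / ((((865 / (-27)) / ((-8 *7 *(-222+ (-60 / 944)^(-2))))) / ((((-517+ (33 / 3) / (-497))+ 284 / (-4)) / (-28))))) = 725436545184 / 10747625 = 67497.38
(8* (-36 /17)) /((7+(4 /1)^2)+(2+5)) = -48 /85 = -0.56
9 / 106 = 0.08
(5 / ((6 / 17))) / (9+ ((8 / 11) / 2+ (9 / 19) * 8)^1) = 17765 / 16494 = 1.08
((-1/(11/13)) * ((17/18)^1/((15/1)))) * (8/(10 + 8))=-442/13365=-0.03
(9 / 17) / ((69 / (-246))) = -738 / 391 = -1.89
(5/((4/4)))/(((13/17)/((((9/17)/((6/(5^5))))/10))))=180.29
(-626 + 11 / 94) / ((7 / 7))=-625.88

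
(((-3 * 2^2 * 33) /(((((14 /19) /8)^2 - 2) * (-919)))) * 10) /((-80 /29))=8291448 /10571257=0.78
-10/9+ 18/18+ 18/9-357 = -3196/9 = -355.11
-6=-6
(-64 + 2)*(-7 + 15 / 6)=279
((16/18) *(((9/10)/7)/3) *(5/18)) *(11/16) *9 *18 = 33/28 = 1.18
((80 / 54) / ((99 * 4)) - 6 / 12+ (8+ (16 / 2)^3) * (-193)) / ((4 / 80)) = -5365272130 / 2673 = -2007209.93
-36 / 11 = -3.27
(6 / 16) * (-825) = -2475 / 8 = -309.38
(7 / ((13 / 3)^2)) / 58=0.01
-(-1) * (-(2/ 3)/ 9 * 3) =-2/ 9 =-0.22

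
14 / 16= 7 / 8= 0.88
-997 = -997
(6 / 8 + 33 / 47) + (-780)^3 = -89215775727 / 188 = -474551998.55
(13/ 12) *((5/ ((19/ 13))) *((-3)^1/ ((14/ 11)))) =-9295/ 1064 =-8.74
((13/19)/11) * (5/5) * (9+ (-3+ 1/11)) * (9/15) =2613/11495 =0.23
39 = 39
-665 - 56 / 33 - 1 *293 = -31670 / 33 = -959.70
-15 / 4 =-3.75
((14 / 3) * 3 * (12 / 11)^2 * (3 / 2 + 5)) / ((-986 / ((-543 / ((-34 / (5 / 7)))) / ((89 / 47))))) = -0.66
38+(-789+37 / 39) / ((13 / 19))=-564680 / 507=-1113.77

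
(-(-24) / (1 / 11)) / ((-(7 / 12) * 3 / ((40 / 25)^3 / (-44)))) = 12288 / 875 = 14.04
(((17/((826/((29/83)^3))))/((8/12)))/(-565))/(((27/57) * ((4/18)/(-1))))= 23632941/1067389100120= 0.00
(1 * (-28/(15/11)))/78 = -154/585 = -0.26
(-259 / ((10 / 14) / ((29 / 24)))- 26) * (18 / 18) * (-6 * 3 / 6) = 55697 / 40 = 1392.42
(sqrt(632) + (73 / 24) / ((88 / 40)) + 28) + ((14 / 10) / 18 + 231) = 2 * sqrt(158) + 1031423 / 3960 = 285.60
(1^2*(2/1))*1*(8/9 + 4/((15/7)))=248/45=5.51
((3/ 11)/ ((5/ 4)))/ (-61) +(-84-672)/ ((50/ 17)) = -4311906/ 16775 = -257.04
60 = 60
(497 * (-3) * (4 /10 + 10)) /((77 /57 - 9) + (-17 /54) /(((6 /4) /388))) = 29830437 /171370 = 174.07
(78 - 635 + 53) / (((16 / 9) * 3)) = -189 / 2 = -94.50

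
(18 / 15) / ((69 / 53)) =106 / 115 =0.92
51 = 51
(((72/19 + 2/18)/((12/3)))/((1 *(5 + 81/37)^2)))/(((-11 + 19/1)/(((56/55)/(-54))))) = -913123/20534199840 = -0.00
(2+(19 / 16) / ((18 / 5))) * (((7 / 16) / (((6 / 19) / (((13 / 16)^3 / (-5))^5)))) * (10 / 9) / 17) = -4567982650256501426951 / 1524069995369883154513920000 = -0.00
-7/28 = -0.25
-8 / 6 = -4 / 3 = -1.33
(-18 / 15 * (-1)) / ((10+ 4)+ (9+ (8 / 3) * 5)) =18 / 545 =0.03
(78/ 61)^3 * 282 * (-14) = -1873531296/ 226981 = -8254.13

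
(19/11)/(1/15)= 285/11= 25.91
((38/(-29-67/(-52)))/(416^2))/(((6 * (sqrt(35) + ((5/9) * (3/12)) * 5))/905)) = 257925/10726665664-92853 * sqrt(35)/2681666416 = -0.00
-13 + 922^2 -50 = 850021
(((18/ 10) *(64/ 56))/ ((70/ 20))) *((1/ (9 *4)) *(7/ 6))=2/ 105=0.02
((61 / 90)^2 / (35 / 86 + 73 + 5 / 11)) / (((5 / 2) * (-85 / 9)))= -1760033 / 6681605625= -0.00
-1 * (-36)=36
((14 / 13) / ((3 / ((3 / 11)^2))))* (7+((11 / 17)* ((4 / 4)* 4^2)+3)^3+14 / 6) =493203382 / 7728149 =63.82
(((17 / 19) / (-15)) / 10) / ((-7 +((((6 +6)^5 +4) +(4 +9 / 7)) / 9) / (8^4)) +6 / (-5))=731136 / 177699685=0.00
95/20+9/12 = 11/2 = 5.50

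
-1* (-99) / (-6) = -33 / 2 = -16.50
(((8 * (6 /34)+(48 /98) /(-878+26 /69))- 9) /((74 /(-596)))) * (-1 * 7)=-28518795786 /66657017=-427.84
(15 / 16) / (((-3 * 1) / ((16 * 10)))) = -50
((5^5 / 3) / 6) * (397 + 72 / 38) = 23684375 / 342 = 69252.56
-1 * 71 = -71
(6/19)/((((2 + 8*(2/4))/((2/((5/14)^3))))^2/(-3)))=-15059072/296875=-50.73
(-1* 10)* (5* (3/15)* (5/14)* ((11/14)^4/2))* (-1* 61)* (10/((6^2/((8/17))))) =111637625/20571768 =5.43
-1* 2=-2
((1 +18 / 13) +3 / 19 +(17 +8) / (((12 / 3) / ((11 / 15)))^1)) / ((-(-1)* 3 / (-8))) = -42242 / 2223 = -19.00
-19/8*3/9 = -19/24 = -0.79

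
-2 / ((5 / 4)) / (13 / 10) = -16 / 13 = -1.23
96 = 96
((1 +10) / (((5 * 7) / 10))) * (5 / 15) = 22 / 21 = 1.05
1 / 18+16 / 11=299 / 198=1.51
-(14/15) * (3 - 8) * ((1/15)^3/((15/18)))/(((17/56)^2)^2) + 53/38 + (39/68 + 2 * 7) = 1731379545613/107115682500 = 16.16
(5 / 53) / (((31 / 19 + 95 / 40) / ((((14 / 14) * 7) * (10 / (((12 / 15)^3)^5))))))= 14495849609375 / 309438971904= 46.85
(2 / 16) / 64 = 1 / 512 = 0.00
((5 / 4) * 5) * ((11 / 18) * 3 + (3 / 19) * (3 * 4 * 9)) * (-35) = -1883875 / 456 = -4131.30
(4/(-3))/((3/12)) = -16/3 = -5.33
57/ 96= 0.59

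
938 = 938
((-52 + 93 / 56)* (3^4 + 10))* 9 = -329823 / 8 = -41227.88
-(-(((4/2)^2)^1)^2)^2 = -256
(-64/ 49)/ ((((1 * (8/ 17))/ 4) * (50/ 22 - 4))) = 5984/ 931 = 6.43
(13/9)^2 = 169/81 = 2.09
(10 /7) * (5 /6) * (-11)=-275 /21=-13.10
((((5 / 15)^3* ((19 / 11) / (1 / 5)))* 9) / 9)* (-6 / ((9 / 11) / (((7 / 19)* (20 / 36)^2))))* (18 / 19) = -3500 / 13851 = -0.25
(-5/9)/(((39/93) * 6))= -155/702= -0.22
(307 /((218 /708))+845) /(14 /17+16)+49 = 158.49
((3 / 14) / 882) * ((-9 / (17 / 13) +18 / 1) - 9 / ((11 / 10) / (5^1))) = -1857 / 256564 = -0.01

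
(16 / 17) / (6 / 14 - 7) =-56 / 391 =-0.14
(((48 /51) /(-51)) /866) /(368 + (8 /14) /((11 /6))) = -0.00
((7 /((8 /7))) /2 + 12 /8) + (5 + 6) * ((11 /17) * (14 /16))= 2935 /272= 10.79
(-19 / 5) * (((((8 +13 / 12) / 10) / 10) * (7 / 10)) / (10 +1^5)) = -14497 / 660000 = -0.02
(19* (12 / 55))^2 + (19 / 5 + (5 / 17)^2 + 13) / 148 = 2238222253 / 129385300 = 17.30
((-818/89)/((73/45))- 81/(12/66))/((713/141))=-35939349/402814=-89.22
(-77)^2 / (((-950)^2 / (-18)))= -53361 / 451250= -0.12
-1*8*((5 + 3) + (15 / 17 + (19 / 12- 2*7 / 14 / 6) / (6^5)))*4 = -14090401 / 49572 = -284.24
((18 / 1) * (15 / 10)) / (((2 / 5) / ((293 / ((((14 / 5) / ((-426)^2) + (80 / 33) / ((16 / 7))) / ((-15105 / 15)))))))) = -99392303481075 / 5293127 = -18777615.48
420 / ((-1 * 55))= -84 / 11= -7.64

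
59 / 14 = 4.21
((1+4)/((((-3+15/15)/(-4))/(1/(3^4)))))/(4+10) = 5/567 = 0.01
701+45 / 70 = 9823 / 14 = 701.64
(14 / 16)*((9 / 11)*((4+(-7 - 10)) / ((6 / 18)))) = -2457 / 88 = -27.92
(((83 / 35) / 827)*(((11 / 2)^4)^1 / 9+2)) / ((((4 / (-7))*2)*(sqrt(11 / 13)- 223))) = 1239107*sqrt(143) / 3079453720320+3592171193 / 3079453720320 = 0.00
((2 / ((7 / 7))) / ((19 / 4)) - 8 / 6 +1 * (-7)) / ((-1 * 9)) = 451 / 513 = 0.88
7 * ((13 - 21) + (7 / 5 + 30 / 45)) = -623 / 15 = -41.53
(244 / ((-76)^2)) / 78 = 61 / 112632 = 0.00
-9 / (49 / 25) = -4.59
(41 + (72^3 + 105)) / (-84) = -26671 / 6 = -4445.17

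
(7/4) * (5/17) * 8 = 4.12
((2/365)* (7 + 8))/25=6/1825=0.00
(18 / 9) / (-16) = -1 / 8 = -0.12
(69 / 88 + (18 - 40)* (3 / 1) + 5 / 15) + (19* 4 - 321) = -81809 / 264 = -309.88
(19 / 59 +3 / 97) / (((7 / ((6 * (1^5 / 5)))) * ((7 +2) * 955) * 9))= 808 / 1032972885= 0.00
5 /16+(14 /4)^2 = 12.56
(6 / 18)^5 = 1 / 243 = 0.00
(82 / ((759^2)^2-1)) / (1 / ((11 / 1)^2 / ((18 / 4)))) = 4961 / 746705966760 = 0.00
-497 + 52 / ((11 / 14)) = -4739 / 11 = -430.82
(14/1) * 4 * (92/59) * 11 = 56672/59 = 960.54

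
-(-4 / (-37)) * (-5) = 20 / 37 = 0.54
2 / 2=1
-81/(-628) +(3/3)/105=9133/65940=0.14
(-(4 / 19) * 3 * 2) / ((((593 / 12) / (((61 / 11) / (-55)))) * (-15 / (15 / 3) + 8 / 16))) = -35136 / 34082675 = -0.00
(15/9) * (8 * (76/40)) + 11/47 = 3605/141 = 25.57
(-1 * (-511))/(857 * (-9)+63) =-511/7650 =-0.07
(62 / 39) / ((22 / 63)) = 4.55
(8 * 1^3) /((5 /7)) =56 /5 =11.20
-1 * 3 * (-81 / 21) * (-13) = -1053 / 7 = -150.43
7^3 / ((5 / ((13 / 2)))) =4459 / 10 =445.90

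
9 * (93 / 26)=837 / 26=32.19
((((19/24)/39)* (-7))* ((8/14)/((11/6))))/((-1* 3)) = 19/1287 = 0.01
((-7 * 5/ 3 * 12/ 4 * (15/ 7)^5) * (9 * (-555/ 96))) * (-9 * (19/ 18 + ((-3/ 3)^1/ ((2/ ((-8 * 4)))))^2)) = -190356584.11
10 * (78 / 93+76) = 23820 / 31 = 768.39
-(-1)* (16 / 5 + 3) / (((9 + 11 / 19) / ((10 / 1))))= 589 / 91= 6.47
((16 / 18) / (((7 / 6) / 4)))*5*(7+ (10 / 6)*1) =8320 / 63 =132.06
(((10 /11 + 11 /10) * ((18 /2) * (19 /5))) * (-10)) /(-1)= 687.11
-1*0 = 0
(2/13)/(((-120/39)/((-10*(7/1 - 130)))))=-61.50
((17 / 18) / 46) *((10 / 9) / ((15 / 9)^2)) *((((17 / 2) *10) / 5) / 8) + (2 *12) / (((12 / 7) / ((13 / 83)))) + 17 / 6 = 6932267 / 1374480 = 5.04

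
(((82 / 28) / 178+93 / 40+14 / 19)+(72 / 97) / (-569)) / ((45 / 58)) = 777299702609 / 195995862300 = 3.97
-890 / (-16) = 445 / 8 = 55.62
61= 61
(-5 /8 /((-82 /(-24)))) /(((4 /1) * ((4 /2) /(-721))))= 10815 /656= 16.49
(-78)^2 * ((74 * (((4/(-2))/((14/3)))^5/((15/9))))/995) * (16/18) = -291739968/83614825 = -3.49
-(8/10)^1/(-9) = 4/45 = 0.09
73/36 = 2.03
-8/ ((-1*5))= 8/ 5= 1.60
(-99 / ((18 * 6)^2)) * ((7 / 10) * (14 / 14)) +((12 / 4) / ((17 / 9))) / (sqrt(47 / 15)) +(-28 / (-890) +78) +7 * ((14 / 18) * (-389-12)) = -485643617 / 230688 +27 * sqrt(705) / 799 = -2104.30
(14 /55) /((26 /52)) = 28 /55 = 0.51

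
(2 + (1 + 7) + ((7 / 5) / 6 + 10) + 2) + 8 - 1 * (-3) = 997 / 30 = 33.23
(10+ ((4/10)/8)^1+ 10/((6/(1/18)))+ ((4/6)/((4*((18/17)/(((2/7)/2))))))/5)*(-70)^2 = 1342460/27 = 49720.74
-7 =-7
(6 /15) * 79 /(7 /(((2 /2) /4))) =79 /70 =1.13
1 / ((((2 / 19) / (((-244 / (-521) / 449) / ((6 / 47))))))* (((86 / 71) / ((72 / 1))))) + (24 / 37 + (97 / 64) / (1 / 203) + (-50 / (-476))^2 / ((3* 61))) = 19316687603880260947 / 61727577079683648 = 312.93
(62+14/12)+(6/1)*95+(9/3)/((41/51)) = 156677/246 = 636.90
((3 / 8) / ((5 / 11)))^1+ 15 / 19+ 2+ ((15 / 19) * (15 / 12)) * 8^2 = 50747 / 760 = 66.77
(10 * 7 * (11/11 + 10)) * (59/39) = 45430/39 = 1164.87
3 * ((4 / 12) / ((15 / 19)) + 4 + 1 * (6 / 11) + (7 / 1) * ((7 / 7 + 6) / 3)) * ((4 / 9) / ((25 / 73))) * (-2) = -6157696 / 37125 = -165.86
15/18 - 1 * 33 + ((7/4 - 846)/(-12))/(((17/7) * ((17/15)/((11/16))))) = -14.59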